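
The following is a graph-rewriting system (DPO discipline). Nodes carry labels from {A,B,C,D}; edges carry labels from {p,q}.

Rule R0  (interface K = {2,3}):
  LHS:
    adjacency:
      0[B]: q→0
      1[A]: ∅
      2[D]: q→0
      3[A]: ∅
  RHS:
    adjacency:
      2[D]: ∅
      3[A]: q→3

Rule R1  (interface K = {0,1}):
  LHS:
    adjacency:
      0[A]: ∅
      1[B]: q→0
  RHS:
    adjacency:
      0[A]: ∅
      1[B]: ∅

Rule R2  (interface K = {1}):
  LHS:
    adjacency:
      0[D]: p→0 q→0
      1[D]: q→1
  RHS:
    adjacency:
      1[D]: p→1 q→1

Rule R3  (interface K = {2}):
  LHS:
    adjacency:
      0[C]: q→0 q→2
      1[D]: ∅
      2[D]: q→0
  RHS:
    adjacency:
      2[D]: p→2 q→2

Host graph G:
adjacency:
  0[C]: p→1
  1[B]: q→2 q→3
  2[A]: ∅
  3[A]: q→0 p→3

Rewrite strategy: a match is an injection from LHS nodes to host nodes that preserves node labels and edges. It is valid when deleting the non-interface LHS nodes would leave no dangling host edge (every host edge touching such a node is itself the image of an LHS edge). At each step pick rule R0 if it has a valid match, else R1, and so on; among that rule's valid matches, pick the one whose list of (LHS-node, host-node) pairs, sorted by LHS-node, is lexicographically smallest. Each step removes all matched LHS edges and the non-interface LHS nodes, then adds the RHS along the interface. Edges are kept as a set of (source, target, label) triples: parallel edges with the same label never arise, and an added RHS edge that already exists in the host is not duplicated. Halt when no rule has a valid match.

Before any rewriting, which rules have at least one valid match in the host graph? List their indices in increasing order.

R0: no valid match — LHS pattern not found
R1: 2 valid matches — {0↦2, 1↦1}, {0↦3, 1↦1}
R2: no valid match — LHS pattern not found
R3: no valid match — LHS pattern not found

Answer: [R1]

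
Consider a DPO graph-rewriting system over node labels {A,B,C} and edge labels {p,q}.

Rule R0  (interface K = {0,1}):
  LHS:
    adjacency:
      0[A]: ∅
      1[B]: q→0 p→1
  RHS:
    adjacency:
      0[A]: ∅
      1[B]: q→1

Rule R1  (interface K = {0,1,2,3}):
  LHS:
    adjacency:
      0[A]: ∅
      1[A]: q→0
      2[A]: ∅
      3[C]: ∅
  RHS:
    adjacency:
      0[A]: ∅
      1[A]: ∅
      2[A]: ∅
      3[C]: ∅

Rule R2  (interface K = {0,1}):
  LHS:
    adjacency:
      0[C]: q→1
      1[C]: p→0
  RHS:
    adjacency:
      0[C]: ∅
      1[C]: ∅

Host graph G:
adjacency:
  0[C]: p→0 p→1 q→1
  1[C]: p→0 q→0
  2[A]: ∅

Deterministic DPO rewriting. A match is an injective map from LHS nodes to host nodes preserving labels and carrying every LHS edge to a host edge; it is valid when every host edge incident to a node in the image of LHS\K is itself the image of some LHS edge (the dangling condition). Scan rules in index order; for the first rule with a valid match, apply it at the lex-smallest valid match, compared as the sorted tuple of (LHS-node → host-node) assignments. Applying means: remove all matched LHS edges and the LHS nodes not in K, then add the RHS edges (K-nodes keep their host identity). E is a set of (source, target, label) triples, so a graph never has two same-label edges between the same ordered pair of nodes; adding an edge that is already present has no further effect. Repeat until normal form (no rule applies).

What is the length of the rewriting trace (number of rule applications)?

start.  V:3 E:5  edges: 0-p->0 0-p->1 0-q->1 1-p->0 1-q->0
1. fire R2 via {0↦0, 1↦1}  →  V:3 E:3  edges: 0-p->0 0-p->1 1-q->0
2. fire R2 via {0↦1, 1↦0}  →  V:3 E:1  edges: 0-p->0
normal form: no rule applies after step 2

Answer: 2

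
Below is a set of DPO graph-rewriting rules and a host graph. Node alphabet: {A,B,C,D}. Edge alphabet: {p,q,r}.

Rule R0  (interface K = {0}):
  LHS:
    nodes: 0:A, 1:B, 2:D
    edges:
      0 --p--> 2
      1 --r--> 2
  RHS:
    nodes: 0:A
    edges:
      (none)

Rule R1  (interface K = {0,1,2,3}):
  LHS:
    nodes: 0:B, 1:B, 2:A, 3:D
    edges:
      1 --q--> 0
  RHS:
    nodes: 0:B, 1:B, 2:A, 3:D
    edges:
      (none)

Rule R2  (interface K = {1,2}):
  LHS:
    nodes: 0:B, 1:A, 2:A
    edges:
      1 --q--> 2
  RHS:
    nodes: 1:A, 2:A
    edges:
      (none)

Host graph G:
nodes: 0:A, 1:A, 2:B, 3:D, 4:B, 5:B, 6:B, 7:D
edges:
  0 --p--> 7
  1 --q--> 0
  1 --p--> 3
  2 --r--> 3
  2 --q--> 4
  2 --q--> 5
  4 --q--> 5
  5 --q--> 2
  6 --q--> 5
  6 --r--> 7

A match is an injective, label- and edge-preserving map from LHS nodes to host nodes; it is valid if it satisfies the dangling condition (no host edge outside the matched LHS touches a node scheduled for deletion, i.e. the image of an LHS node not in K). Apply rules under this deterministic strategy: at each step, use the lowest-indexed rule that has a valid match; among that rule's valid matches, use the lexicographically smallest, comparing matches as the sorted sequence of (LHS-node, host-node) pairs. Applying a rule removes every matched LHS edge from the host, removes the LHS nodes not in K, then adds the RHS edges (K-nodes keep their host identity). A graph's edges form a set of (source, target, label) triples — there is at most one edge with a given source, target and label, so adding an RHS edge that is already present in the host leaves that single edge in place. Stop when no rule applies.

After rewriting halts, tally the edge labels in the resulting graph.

start.  V:8 E:10  edges: 0-p->7 1-q->0 1-p->3 2-r->3 2-q->4 2-q->5 4-q->5 5-q->2 6-q->5 6-r->7
1. fire R1 via {0↦2, 1↦5, 2↦0, 3↦3}  →  V:8 E:9  edges: 0-p->7 1-q->0 1-p->3 2-r->3 2-q->4 2-q->5 4-q->5 6-q->5 6-r->7
2. fire R1 via {0↦4, 1↦2, 2↦0, 3↦3}  →  V:8 E:8  edges: 0-p->7 1-q->0 1-p->3 2-r->3 2-q->5 4-q->5 6-q->5 6-r->7
3. fire R1 via {0↦5, 1↦2, 2↦0, 3↦3}  →  V:8 E:7  edges: 0-p->7 1-q->0 1-p->3 2-r->3 4-q->5 6-q->5 6-r->7
4. fire R0 via {0↦1, 1↦2, 2↦3}  →  V:6 E:5  edges: 0-p->7 1-q->0 4-q->5 6-q->5 6-r->7
5. fire R1 via {0↦5, 1↦4, 2↦0, 3↦7}  →  V:6 E:4  edges: 0-p->7 1-q->0 6-q->5 6-r->7
6. fire R1 via {0↦5, 1↦6, 2↦0, 3↦7}  →  V:6 E:3  edges: 0-p->7 1-q->0 6-r->7
7. fire R0 via {0↦0, 1↦6, 2↦7}  →  V:4 E:1  edges: 1-q->0
8. fire R2 via {0↦4, 1↦1, 2↦0}  →  V:3 E:0  edges: ∅
halt: no rule applies after step 8
NF edges: []

Answer: (no edges)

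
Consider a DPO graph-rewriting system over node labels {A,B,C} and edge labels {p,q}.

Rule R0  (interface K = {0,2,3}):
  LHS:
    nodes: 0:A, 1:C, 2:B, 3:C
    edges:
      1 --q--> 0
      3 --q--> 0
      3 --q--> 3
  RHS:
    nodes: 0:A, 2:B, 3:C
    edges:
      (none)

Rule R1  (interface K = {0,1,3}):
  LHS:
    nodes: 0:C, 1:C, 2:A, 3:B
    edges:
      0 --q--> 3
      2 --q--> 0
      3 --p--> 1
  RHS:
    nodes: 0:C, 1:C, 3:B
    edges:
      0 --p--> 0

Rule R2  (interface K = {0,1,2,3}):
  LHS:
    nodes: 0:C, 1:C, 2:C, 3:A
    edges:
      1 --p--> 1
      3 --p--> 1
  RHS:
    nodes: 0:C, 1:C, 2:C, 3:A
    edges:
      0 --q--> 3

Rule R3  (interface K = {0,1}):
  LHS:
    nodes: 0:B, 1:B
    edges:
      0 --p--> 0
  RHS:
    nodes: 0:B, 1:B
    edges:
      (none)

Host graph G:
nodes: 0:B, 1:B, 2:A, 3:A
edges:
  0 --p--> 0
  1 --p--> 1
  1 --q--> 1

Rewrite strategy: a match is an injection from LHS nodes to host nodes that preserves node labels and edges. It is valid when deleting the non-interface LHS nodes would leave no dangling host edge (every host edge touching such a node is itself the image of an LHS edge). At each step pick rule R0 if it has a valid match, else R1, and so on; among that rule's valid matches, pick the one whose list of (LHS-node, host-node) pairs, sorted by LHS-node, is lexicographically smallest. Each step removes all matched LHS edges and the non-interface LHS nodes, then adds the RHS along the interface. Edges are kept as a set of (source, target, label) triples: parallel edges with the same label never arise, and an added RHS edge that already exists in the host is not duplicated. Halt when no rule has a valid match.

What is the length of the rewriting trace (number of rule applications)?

[0] host  ⇒  4 nodes, 3 edges  {0-p->0 1-p->1 1-q->1}
[1] R3 @ {0↦0, 1↦1}  ⇒  4 nodes, 2 edges  {1-p->1 1-q->1}
[2] R3 @ {0↦1, 1↦0}  ⇒  4 nodes, 1 edges  {1-q->1}
final graph: no rule applies after step 2

Answer: 2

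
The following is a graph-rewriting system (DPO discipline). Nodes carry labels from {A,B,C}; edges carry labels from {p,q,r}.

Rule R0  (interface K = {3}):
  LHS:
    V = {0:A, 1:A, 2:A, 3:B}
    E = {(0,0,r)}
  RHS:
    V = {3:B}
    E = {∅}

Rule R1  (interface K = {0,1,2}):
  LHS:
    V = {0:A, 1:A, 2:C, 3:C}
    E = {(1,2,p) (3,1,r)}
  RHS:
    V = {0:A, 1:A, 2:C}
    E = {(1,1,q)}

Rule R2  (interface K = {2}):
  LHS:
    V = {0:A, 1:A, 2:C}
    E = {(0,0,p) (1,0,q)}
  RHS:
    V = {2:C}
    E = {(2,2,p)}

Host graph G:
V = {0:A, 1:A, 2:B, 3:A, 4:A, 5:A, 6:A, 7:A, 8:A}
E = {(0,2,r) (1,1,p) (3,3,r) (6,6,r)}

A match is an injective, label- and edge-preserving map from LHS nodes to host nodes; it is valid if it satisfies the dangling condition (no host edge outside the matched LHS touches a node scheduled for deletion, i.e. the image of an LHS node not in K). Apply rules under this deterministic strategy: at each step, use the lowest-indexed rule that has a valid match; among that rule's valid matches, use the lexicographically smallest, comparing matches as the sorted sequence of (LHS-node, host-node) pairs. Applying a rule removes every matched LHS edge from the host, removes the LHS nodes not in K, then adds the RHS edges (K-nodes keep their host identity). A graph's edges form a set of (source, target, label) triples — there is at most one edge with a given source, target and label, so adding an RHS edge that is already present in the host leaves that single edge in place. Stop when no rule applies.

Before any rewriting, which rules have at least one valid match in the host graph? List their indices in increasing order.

R0: 24 valid matches — {0↦3, 1↦4, 2↦5, 3↦2}, {0↦3, 1↦4, 2↦7, 3↦2}, {0↦3, 1↦4, 2↦8, 3↦2} (+21 more)
R1: no valid match — LHS pattern not found
R2: no valid match — LHS pattern not found

Answer: [R0]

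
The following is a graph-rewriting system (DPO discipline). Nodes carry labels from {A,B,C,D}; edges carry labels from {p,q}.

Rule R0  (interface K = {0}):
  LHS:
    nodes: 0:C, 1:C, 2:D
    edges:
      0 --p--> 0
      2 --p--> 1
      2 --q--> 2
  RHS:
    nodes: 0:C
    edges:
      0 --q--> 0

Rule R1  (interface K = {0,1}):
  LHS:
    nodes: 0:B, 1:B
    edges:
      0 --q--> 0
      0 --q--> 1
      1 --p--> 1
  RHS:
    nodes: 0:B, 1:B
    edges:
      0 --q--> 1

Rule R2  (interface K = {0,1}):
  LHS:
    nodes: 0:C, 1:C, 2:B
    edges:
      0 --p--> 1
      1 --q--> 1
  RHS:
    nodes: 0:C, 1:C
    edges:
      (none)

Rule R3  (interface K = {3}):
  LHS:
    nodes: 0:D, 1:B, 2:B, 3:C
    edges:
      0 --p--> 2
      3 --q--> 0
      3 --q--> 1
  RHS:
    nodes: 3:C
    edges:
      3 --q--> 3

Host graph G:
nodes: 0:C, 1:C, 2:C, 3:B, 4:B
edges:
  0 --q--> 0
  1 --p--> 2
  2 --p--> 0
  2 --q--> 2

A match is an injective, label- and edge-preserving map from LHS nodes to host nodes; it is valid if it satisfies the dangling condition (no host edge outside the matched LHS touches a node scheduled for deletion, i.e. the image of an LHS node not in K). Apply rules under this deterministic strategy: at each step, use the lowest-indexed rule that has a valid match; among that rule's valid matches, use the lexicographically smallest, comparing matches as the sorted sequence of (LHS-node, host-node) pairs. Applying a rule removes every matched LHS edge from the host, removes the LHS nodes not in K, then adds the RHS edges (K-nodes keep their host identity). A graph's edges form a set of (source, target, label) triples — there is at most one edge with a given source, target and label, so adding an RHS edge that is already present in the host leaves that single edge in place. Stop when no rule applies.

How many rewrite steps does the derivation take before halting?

start.  V:5 E:4  edges: 0-q->0 1-p->2 2-p->0 2-q->2
1. fire R2 via {0↦1, 1↦2, 2↦3}  →  V:4 E:2  edges: 0-q->0 2-p->0
2. fire R2 via {0↦2, 1↦0, 2↦4}  →  V:3 E:0  edges: ∅
final graph: no rule applies after step 2

Answer: 2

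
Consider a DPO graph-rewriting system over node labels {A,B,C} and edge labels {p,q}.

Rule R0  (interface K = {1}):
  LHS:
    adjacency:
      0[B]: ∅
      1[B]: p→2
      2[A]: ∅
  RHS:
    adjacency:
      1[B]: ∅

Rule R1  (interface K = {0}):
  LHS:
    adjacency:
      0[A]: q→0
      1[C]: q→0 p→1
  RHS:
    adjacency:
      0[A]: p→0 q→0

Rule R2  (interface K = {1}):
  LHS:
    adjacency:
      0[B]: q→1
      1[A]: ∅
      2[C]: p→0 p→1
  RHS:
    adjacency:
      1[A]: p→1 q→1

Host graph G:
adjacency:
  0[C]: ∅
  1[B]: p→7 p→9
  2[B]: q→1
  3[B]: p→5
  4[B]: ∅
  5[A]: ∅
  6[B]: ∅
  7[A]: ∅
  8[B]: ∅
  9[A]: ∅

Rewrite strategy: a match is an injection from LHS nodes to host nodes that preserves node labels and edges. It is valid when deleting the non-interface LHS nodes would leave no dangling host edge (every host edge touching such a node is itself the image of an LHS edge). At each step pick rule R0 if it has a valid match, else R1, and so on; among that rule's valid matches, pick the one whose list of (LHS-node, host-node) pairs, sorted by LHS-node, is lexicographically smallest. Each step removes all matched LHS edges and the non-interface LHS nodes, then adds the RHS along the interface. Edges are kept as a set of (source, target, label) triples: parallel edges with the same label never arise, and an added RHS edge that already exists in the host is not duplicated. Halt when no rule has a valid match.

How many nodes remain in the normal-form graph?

Answer: 4

Steps:
[0] host  ⇒  10 nodes, 4 edges  {1-p->7 1-p->9 2-q->1 3-p->5}
[1] R0 @ {0↦4, 1↦1, 2↦7}  ⇒  8 nodes, 3 edges  {1-p->9 2-q->1 3-p->5}
[2] R0 @ {0↦6, 1↦1, 2↦9}  ⇒  6 nodes, 2 edges  {2-q->1 3-p->5}
[3] R0 @ {0↦8, 1↦3, 2↦5}  ⇒  4 nodes, 1 edges  {2-q->1}
final graph: no rule applies after step 3
NF nodes: {0:C, 1:B, 2:B, 3:B}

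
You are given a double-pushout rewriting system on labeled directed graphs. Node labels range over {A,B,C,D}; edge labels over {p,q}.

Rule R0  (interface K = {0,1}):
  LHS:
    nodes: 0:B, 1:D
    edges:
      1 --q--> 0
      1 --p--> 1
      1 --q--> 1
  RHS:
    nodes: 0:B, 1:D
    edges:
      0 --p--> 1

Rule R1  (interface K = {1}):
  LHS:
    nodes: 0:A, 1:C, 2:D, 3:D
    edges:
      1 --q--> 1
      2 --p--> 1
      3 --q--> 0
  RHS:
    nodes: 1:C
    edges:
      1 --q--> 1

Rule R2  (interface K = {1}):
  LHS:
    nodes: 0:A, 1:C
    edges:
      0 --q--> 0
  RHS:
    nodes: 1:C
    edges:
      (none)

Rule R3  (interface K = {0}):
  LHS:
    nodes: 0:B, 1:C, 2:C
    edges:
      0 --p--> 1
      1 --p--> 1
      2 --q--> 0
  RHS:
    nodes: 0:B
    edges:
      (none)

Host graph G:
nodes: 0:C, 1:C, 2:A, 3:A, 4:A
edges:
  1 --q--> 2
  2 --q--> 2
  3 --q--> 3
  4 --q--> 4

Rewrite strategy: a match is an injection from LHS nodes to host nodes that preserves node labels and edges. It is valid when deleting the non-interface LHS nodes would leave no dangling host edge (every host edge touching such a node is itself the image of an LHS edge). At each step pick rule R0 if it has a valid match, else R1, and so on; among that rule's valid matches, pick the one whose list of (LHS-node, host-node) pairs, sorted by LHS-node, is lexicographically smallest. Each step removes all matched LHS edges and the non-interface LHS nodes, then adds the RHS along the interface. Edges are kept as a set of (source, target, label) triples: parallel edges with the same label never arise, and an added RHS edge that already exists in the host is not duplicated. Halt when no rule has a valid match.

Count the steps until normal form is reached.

Answer: 2

Steps:
initial: |V|=5 |E|=4  E = 1-q->2 2-q->2 3-q->3 4-q->4
step 1: apply R2 at {0↦3, 1↦0}  → |V|=4 |E|=3  E = 1-q->2 2-q->2 4-q->4
step 2: apply R2 at {0↦4, 1↦0}  → |V|=3 |E|=2  E = 1-q->2 2-q->2
final graph: no rule applies after step 2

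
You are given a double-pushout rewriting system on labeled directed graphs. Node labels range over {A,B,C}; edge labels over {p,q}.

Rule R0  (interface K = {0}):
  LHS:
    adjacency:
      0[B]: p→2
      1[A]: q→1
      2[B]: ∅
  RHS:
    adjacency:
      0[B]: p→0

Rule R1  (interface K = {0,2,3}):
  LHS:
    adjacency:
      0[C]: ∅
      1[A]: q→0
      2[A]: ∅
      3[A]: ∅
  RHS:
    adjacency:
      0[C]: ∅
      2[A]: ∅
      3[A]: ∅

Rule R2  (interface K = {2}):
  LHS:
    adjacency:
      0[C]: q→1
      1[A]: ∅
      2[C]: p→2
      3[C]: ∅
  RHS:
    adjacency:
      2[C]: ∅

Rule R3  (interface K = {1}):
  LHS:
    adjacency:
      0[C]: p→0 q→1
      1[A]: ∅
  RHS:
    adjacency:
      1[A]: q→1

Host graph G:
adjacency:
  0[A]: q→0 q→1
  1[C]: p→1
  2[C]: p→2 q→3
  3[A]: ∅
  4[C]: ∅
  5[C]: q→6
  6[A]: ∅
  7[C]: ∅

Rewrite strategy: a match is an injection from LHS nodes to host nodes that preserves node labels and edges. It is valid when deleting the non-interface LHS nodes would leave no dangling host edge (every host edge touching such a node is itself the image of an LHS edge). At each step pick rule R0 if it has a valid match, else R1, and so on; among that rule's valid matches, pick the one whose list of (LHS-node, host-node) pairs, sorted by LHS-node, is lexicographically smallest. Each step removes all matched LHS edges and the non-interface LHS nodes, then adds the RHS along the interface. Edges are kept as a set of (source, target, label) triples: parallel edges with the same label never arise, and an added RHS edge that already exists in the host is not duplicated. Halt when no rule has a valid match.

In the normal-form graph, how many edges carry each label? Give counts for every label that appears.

Answer: q:3

Steps:
initial: |V|=8 |E|=6  E = 0-q->0 0-q->1 1-p->1 2-p->2 2-q->3 5-q->6
step 1: apply R2 at {0↦5, 1↦6, 2↦1, 3↦4}  → |V|=5 |E|=4  E = 0-q->0 0-q->1 2-p->2 2-q->3
step 2: apply R3 at {0↦2, 1↦3}  → |V|=4 |E|=3  E = 0-q->0 0-q->1 3-q->3
halt: no rule applies after step 2
NF edges: [(0, 0, 'q'), (0, 1, 'q'), (3, 3, 'q')]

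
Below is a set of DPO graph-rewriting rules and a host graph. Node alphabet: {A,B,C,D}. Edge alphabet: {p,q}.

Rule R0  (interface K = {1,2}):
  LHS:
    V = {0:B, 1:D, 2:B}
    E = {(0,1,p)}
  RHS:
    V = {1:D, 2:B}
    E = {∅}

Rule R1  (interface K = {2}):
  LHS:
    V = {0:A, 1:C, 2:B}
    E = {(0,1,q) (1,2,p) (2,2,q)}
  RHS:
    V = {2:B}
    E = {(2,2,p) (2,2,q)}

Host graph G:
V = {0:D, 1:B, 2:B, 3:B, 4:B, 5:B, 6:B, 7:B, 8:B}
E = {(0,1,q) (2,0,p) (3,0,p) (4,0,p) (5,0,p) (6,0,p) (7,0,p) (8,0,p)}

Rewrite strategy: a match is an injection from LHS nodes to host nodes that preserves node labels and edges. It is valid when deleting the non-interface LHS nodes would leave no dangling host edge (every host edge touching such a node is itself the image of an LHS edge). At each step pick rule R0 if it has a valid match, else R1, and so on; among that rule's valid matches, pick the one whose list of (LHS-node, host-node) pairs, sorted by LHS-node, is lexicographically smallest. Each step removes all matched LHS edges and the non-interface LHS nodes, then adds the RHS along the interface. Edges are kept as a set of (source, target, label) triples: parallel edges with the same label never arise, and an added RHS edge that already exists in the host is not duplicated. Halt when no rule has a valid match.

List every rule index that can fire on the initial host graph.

R0: 49 valid matches — {0↦2, 1↦0, 2↦1}, {0↦2, 1↦0, 2↦3}, {0↦2, 1↦0, 2↦4} (+46 more)
R1: no valid match — LHS pattern not found

Answer: [R0]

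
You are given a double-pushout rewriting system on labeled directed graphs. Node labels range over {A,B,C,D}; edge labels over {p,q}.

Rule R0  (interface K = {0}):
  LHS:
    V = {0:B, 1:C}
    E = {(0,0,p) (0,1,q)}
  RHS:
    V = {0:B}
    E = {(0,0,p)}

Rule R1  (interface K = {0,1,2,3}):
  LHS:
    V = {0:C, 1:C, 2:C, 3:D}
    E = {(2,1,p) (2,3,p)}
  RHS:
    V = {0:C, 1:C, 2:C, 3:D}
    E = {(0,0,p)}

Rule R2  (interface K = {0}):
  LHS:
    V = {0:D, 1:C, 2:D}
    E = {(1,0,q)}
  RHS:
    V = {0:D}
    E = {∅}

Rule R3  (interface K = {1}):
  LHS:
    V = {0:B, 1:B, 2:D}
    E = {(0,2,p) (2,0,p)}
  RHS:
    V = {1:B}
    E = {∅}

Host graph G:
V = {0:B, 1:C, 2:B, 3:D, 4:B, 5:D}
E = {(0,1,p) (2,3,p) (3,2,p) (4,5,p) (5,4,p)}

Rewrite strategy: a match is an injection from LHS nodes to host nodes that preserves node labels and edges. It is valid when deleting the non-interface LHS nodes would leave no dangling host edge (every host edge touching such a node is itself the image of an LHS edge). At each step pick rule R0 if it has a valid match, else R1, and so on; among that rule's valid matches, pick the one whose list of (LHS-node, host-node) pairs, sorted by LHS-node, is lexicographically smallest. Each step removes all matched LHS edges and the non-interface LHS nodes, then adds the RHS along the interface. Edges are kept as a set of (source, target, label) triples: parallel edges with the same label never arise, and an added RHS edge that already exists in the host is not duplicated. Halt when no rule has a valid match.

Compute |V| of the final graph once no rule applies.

[0] host  ⇒  6 nodes, 5 edges  {0-p->1 2-p->3 3-p->2 4-p->5 5-p->4}
[1] R3 @ {0↦2, 1↦0, 2↦3}  ⇒  4 nodes, 3 edges  {0-p->1 4-p->5 5-p->4}
[2] R3 @ {0↦4, 1↦0, 2↦5}  ⇒  2 nodes, 1 edges  {0-p->1}
normal form: no rule applies after step 2
NF nodes: {0:B, 1:C}

Answer: 2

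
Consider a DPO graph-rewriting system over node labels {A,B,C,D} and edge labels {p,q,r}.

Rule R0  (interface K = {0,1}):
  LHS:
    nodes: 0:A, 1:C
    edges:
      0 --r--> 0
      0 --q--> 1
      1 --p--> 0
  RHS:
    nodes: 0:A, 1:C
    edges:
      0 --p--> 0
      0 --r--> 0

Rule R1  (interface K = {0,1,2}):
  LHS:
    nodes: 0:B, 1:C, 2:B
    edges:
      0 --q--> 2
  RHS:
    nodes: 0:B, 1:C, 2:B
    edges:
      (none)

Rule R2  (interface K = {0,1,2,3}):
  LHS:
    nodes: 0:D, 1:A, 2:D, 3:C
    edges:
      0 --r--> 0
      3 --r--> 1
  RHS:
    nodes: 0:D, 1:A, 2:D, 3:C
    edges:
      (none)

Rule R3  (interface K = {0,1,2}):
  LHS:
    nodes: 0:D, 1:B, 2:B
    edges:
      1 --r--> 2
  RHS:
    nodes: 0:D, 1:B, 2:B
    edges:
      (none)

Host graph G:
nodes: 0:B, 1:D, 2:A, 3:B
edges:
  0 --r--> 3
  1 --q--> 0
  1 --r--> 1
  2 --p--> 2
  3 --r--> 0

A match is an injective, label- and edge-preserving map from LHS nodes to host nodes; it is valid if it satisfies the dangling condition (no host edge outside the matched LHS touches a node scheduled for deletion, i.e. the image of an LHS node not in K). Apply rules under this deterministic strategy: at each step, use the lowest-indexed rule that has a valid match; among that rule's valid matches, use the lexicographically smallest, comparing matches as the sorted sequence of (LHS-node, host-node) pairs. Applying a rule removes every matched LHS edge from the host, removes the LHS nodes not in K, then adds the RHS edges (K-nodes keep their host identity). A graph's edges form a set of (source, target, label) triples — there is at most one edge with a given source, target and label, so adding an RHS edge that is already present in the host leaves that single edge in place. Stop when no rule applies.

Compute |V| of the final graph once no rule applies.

Answer: 4

Rewrite trace:
initial: |V|=4 |E|=5  E = 0-r->3 1-q->0 1-r->1 2-p->2 3-r->0
step 1: apply R3 at {0↦1, 1↦0, 2↦3}  → |V|=4 |E|=4  E = 1-q->0 1-r->1 2-p->2 3-r->0
step 2: apply R3 at {0↦1, 1↦3, 2↦0}  → |V|=4 |E|=3  E = 1-q->0 1-r->1 2-p->2
final graph: no rule applies after step 2
NF nodes: {0:B, 1:D, 2:A, 3:B}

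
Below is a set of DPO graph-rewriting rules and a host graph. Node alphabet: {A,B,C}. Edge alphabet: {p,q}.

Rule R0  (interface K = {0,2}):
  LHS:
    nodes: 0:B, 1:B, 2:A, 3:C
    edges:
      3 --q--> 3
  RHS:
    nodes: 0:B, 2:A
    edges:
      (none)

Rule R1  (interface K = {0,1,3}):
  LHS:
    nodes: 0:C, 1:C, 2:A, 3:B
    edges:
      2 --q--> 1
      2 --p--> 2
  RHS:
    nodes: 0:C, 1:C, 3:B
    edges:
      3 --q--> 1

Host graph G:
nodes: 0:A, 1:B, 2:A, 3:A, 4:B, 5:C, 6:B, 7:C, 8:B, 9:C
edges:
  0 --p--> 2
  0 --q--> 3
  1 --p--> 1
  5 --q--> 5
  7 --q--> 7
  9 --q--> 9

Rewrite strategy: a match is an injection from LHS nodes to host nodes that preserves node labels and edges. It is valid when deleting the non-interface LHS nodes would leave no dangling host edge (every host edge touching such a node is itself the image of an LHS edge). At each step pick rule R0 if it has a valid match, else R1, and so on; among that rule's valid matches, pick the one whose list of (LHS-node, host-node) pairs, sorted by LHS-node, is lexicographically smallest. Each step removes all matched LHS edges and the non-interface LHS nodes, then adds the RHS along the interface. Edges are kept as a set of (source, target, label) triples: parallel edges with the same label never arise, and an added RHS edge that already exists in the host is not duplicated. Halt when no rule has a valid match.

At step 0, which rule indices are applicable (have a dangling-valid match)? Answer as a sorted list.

R0: 81 valid matches — {0↦1, 1↦4, 2↦0, 3↦5}, {0↦1, 1↦4, 2↦0, 3↦7}, {0↦1, 1↦4, 2↦0, 3↦9} (+78 more)
R1: no valid match — LHS pattern not found

Answer: [R0]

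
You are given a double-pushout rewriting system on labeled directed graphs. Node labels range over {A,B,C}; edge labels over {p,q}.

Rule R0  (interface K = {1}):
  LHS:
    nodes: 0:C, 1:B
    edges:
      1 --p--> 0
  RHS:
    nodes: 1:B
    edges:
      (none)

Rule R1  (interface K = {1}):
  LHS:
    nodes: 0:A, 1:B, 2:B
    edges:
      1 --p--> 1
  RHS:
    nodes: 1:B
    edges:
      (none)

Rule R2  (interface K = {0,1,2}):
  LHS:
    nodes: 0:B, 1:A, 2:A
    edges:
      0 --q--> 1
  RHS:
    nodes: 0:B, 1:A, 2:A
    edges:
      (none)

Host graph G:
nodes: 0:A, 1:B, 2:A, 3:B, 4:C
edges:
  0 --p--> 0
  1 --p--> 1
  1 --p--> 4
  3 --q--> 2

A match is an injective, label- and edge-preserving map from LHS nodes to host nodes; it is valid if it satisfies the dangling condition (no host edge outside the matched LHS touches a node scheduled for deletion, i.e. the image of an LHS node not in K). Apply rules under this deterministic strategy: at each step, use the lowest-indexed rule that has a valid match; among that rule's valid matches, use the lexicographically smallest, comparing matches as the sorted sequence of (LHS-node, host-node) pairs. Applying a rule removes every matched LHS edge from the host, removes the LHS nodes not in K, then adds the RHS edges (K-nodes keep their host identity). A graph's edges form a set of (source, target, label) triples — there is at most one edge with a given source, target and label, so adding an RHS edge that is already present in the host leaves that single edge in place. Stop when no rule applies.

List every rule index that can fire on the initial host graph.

R0: 1 valid match — {0↦4, 1↦1}
R1: no valid match — 2 raw matches, all fail dangling condition
R2: 1 valid match — {0↦3, 1↦2, 2↦0}

Answer: [R0,R2]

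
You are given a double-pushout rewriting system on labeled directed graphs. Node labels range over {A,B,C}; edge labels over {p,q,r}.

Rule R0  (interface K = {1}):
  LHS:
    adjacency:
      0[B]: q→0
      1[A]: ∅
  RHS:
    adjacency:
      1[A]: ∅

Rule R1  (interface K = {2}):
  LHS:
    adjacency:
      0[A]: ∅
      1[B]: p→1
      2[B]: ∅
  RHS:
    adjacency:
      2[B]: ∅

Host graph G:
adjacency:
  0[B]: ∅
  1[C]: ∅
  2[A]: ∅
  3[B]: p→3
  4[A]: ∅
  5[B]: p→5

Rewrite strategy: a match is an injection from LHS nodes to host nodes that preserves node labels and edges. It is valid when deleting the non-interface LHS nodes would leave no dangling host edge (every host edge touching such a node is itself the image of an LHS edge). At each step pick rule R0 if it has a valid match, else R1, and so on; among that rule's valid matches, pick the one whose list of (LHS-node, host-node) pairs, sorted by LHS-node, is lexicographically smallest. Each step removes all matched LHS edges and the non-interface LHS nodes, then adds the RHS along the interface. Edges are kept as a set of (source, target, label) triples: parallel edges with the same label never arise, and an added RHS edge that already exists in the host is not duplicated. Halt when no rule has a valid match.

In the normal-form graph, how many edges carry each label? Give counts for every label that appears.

Answer: (no edges)

Rewrite trace:
start.  V:6 E:2  edges: 3-p->3 5-p->5
1. fire R1 via {0↦2, 1↦3, 2↦0}  →  V:4 E:1  edges: 5-p->5
2. fire R1 via {0↦4, 1↦5, 2↦0}  →  V:2 E:0  edges: ∅
normal form: no rule applies after step 2
NF edges: []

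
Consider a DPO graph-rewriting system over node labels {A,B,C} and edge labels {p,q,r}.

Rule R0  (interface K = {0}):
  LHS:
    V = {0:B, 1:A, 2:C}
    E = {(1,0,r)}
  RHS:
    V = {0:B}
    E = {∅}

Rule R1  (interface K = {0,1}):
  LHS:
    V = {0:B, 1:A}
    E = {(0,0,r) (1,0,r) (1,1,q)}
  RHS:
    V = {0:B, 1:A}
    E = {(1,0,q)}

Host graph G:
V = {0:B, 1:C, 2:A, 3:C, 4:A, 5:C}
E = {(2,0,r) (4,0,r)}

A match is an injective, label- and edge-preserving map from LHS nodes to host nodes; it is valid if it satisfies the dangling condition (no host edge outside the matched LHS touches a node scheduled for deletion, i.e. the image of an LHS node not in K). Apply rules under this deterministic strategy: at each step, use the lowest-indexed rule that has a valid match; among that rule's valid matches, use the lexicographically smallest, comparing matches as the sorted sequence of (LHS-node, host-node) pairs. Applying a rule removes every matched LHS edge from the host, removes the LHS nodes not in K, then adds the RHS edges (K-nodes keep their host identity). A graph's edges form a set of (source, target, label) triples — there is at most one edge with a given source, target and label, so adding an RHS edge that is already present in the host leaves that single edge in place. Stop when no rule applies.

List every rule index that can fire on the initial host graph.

Answer: [R0]

Rewrite trace:
R0: 6 valid matches — {0↦0, 1↦2, 2↦1}, {0↦0, 1↦2, 2↦3}, {0↦0, 1↦2, 2↦5} (+3 more)
R1: no valid match — LHS pattern not found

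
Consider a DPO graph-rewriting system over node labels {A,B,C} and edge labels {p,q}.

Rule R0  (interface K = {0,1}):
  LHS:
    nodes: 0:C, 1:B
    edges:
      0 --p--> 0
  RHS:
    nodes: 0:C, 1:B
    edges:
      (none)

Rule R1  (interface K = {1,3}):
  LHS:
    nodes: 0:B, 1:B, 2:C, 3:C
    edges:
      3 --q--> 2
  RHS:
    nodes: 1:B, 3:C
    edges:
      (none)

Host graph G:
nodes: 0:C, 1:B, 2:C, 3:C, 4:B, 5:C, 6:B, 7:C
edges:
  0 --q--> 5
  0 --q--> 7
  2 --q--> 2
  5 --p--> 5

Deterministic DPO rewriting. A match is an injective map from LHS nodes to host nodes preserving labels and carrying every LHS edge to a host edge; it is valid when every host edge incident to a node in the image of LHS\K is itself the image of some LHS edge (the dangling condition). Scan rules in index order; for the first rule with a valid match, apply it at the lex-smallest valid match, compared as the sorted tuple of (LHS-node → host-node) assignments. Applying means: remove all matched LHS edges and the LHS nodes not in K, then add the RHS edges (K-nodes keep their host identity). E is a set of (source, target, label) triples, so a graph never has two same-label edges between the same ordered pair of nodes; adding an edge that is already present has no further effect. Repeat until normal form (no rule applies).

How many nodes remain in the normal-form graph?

[0] host  ⇒  8 nodes, 4 edges  {0-q->5 0-q->7 2-q->2 5-p->5}
[1] R0 @ {0↦5, 1↦1}  ⇒  8 nodes, 3 edges  {0-q->5 0-q->7 2-q->2}
[2] R1 @ {0↦1, 1↦4, 2↦5, 3↦0}  ⇒  6 nodes, 2 edges  {0-q->7 2-q->2}
[3] R1 @ {0↦4, 1↦6, 2↦7, 3↦0}  ⇒  4 nodes, 1 edges  {2-q->2}
final graph: no rule applies after step 3
NF nodes: {0:C, 2:C, 3:C, 6:B}

Answer: 4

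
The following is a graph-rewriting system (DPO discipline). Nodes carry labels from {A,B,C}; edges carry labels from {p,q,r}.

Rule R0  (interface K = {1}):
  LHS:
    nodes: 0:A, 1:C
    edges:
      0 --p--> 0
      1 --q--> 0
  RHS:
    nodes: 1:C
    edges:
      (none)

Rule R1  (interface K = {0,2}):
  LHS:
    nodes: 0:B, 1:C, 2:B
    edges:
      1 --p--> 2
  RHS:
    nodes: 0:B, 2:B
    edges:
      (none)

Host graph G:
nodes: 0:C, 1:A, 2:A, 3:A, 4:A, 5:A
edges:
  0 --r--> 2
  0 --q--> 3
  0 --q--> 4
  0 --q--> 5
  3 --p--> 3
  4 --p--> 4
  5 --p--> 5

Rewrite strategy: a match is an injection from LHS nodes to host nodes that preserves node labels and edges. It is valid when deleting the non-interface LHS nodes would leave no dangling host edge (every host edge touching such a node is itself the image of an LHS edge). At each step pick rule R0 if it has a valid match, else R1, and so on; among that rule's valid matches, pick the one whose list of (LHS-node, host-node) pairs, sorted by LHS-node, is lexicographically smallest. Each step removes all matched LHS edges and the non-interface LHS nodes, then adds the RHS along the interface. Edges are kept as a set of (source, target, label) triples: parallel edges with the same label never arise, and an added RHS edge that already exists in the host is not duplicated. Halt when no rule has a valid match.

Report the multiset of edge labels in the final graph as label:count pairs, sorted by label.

Answer: r:1

Steps:
initial: |V|=6 |E|=7  E = 0-r->2 0-q->3 0-q->4 0-q->5 3-p->3 4-p->4 5-p->5
step 1: apply R0 at {0↦3, 1↦0}  → |V|=5 |E|=5  E = 0-r->2 0-q->4 0-q->5 4-p->4 5-p->5
step 2: apply R0 at {0↦4, 1↦0}  → |V|=4 |E|=3  E = 0-r->2 0-q->5 5-p->5
step 3: apply R0 at {0↦5, 1↦0}  → |V|=3 |E|=1  E = 0-r->2
halt: no rule applies after step 3
NF edges: [(0, 2, 'r')]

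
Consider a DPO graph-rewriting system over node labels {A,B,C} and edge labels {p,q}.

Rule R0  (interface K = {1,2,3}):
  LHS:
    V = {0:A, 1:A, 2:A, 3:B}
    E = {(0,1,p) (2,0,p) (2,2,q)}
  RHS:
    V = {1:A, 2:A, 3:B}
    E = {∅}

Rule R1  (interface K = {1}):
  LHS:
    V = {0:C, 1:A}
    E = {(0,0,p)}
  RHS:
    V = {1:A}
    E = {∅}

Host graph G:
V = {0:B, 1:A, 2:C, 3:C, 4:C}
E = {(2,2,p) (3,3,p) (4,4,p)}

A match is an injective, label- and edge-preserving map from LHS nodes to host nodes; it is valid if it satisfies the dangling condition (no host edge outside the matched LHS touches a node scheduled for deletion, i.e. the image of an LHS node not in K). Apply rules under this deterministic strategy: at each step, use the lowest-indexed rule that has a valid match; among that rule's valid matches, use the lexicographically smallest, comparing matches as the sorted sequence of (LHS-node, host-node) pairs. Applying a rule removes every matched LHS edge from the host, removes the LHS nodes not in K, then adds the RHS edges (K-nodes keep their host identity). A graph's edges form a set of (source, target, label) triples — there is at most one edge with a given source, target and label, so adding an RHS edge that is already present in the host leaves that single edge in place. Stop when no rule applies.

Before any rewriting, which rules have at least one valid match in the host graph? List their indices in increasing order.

R0: no valid match — LHS pattern not found
R1: 3 valid matches — {0↦2, 1↦1}, {0↦3, 1↦1}, {0↦4, 1↦1}

Answer: [R1]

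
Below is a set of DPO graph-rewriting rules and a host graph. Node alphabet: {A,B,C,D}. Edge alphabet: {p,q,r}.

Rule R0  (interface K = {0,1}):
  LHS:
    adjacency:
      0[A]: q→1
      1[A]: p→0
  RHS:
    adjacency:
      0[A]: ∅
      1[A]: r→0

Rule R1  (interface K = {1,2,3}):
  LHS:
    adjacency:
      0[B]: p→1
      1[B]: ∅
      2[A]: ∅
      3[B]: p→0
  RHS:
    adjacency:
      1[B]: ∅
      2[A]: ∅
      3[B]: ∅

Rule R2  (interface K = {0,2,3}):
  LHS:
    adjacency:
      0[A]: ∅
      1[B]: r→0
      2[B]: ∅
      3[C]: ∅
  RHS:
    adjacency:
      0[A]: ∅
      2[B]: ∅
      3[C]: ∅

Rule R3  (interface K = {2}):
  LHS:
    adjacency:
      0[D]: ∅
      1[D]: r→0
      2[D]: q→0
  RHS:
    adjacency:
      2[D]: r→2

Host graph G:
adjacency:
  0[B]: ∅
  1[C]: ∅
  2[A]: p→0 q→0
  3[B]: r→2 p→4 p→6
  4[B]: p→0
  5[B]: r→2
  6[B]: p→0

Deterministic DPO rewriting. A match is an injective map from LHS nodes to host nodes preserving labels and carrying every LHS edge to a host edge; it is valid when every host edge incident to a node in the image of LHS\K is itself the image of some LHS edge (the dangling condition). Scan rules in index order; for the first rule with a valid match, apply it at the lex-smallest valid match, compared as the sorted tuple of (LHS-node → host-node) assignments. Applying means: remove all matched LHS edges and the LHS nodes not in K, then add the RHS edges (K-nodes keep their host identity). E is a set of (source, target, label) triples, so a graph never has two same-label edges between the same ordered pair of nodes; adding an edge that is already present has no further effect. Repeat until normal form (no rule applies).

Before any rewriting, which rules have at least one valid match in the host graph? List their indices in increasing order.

R0: no valid match — LHS pattern not found
R1: 2 valid matches — {0↦4, 1↦0, 2↦2, 3↦3}, {0↦6, 1↦0, 2↦2, 3↦3}
R2: 4 valid matches — {0↦2, 1↦5, 2↦0, 3↦1}, {0↦2, 1↦5, 2↦3, 3↦1}, {0↦2, 1↦5, 2↦4, 3↦1} (+1 more)
R3: no valid match — LHS pattern not found

Answer: [R1,R2]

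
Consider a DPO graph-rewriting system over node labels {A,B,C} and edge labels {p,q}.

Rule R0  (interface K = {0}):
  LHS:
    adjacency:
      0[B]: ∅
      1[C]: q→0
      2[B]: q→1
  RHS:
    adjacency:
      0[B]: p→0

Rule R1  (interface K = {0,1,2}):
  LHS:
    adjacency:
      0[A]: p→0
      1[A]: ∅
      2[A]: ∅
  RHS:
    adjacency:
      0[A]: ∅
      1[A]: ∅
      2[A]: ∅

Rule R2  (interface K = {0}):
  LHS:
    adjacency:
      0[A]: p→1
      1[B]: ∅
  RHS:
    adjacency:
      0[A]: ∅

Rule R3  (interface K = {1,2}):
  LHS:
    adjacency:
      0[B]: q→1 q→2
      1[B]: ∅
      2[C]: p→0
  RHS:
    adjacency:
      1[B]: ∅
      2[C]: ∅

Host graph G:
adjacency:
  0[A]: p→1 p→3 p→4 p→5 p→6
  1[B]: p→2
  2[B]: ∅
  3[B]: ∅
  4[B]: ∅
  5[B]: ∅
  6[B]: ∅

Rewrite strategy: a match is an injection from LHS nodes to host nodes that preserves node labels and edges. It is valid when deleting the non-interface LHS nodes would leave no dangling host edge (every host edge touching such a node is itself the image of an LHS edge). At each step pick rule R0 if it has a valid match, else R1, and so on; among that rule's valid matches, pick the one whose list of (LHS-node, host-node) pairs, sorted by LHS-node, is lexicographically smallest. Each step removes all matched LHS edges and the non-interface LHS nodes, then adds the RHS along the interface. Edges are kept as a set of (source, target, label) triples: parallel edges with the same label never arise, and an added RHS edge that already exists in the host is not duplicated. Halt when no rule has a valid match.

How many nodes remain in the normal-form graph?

Answer: 3

Steps:
initial: |V|=7 |E|=6  E = 0-p->1 0-p->3 0-p->4 0-p->5 0-p->6 1-p->2
step 1: apply R2 at {0↦0, 1↦3}  → |V|=6 |E|=5  E = 0-p->1 0-p->4 0-p->5 0-p->6 1-p->2
step 2: apply R2 at {0↦0, 1↦4}  → |V|=5 |E|=4  E = 0-p->1 0-p->5 0-p->6 1-p->2
step 3: apply R2 at {0↦0, 1↦5}  → |V|=4 |E|=3  E = 0-p->1 0-p->6 1-p->2
step 4: apply R2 at {0↦0, 1↦6}  → |V|=3 |E|=2  E = 0-p->1 1-p->2
halt: no rule applies after step 4
NF nodes: {0:A, 1:B, 2:B}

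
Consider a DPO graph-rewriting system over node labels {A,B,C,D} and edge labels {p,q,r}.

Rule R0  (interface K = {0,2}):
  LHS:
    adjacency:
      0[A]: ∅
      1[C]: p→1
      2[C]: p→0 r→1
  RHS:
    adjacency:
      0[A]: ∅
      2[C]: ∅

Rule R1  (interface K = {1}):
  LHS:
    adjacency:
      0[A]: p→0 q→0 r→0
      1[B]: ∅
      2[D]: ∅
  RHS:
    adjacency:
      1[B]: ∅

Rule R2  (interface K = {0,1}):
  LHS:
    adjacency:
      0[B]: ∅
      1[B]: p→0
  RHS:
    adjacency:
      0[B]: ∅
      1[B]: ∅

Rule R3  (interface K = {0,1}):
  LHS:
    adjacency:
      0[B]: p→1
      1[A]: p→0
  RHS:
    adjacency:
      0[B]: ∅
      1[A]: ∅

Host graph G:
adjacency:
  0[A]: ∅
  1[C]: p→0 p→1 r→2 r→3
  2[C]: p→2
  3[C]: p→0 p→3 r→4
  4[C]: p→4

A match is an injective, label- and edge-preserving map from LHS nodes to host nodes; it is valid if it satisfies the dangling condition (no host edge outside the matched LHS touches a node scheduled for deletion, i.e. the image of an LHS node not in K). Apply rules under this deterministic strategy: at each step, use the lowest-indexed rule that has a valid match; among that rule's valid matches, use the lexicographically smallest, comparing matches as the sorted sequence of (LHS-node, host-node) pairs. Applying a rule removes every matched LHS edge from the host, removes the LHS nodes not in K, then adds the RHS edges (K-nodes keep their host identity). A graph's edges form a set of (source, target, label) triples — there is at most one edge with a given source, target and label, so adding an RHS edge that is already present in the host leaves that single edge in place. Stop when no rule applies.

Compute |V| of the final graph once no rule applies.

[0] host  ⇒  5 nodes, 9 edges  {1-p->0 1-p->1 1-r->2 1-r->3 2-p->2 3-p->0 3-p->3 3-r->4 4-p->4}
[1] R0 @ {0↦0, 1↦2, 2↦1}  ⇒  4 nodes, 6 edges  {1-p->1 1-r->3 3-p->0 3-p->3 3-r->4 4-p->4}
[2] R0 @ {0↦0, 1↦4, 2↦3}  ⇒  3 nodes, 3 edges  {1-p->1 1-r->3 3-p->3}
halt: no rule applies after step 2
NF nodes: {0:A, 1:C, 3:C}

Answer: 3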